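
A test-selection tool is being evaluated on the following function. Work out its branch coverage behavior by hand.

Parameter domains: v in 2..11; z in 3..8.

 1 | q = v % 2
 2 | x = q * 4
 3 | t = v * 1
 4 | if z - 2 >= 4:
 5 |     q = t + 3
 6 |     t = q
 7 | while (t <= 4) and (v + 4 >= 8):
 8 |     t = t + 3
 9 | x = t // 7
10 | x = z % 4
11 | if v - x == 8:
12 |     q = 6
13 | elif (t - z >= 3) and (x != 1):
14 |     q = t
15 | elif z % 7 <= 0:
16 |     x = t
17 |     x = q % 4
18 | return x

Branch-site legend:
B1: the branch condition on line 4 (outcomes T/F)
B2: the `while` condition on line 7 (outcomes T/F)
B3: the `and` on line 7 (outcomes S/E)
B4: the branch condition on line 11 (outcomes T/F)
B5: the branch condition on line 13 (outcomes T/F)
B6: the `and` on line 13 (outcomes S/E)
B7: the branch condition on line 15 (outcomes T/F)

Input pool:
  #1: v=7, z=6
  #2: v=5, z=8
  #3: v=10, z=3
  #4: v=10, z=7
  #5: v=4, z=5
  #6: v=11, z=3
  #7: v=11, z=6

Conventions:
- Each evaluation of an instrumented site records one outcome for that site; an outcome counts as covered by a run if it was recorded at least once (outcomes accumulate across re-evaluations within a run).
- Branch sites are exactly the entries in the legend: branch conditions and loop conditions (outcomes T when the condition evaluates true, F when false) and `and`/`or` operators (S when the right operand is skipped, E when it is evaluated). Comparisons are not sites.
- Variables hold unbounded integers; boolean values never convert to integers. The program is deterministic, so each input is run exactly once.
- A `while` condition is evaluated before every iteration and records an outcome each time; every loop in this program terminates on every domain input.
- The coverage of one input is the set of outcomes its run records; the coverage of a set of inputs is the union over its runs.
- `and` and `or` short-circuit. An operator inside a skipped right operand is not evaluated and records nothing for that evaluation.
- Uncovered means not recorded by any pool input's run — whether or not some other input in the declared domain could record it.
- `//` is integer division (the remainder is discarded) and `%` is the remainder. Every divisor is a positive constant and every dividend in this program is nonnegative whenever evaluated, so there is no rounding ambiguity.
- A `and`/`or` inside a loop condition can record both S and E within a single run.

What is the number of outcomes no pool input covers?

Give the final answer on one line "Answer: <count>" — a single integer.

input #1, v=7, z=6: events B1->T, B3->S, B2->F, B4->F, B6->E, B5->T; outcomes B1=T, B2=F, B3=S, B4=F, B5=T, B6=E
input #2, v=5, z=8: events B1->T, B3->S, B2->F, B4->F, B6->S, B5->F, B7->F; outcomes B1=T, B2=F, B3=S, B4=F, B5=F, B6=S, B7=F
input #3, v=10, z=3: events B1->F, B3->S, B2->F, B4->F, B6->E, B5->T; outcomes B1=F, B2=F, B3=S, B4=F, B5=T, B6=E
input #4, v=10, z=7: events B1->T, B3->S, B2->F, B4->F, B6->E, B5->T; outcomes B1=T, B2=F, B3=S, B4=F, B5=T, B6=E
input #5, v=4, z=5: events B1->F, B3->E, B2->T, B3->S, B2->F, B4->F, B6->S, B5->F, B7->F; outcomes B1=F, B2=T, B2=F, B3=S, B3=E, B4=F, B5=F, B6=S, B7=F
input #6, v=11, z=3: events B1->F, B3->S, B2->F, B4->T; outcomes B1=F, B2=F, B3=S, B4=T
input #7, v=11, z=6: events B1->T, B3->S, B2->F, B4->F, B6->E, B5->T; outcomes B1=T, B2=F, B3=S, B4=F, B5=T, B6=E
union over the pool: B1=T, B1=F, B2=T, B2=F, B3=S, B3=E, B4=T, B4=F, B5=T, B5=F, B6=S, B6=E, B7=F
uncovered (1 of 14): B7=T

Answer: 1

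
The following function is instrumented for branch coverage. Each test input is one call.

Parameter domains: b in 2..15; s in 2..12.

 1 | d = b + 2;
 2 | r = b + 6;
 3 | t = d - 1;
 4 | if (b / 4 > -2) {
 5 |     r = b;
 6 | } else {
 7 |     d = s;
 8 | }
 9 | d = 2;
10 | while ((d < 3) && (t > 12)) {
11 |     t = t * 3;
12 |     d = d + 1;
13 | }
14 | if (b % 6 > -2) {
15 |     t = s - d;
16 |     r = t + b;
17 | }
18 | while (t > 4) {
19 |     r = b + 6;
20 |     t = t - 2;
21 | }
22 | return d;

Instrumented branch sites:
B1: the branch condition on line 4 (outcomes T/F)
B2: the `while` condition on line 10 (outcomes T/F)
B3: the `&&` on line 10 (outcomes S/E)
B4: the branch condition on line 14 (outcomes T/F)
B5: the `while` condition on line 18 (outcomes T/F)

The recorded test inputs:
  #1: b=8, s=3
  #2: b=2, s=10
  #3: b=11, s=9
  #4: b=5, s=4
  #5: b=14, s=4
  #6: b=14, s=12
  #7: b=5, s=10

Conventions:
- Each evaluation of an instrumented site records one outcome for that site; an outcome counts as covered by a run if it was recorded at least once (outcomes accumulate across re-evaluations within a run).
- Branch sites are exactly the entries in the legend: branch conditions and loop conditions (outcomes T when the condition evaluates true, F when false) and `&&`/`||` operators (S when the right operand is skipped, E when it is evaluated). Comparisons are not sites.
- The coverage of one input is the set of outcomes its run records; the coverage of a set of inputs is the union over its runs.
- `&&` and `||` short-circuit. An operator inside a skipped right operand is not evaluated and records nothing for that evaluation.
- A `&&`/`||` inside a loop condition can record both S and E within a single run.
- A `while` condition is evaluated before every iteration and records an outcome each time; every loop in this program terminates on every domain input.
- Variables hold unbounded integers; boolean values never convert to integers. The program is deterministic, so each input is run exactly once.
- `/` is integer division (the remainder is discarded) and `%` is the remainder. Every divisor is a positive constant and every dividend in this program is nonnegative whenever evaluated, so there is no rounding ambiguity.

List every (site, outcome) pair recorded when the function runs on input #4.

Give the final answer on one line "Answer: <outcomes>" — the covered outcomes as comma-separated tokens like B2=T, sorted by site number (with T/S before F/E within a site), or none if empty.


Tracing the run of input #4 (b=5, s=4):
  B1->T, B3->E, B2->F, B4->T, B5->F
deduplicating events, the covered set is: B1=T, B2=F, B3=E, B4=T, B5=F
Answer: B1=T, B2=F, B3=E, B4=T, B5=F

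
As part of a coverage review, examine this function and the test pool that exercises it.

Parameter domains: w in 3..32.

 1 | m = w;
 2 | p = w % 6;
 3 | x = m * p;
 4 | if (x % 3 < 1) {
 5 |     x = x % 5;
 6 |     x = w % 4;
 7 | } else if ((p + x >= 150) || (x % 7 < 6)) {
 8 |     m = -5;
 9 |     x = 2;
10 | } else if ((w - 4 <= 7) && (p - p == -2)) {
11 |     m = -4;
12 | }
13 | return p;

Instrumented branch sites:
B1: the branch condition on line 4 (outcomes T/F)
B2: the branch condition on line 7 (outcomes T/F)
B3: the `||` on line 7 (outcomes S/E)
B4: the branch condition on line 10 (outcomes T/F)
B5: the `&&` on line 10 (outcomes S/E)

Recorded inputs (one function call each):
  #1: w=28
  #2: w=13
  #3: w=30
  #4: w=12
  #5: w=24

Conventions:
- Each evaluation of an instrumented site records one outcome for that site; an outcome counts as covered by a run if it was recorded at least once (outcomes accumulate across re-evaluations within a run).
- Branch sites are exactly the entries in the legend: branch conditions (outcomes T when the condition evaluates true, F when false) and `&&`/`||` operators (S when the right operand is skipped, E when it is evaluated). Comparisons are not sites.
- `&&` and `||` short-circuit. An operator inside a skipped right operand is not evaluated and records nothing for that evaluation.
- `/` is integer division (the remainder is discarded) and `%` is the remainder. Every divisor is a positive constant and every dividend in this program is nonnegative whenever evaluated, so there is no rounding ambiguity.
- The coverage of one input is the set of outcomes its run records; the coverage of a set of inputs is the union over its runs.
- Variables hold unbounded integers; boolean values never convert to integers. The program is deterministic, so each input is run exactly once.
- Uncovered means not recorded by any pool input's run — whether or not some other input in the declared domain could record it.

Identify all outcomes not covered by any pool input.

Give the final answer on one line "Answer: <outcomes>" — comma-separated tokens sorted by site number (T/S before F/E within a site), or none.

input #1, w=28: events B1->F, B3->E, B2->T; outcomes B1=F, B2=T, B3=E
input #2, w=13: events B1->F, B3->E, B2->F, B5->S, B4->F; outcomes B1=F, B2=F, B3=E, B4=F, B5=S
input #3, w=30: events B1->T; outcomes B1=T
input #4, w=12: events B1->T; outcomes B1=T
input #5, w=24: events B1->T; outcomes B1=T
union over the pool: B1=T, B1=F, B2=T, B2=F, B3=E, B4=F, B5=S
uncovered (3 of 10): B3=S, B4=T, B5=E

Answer: B3=S, B4=T, B5=E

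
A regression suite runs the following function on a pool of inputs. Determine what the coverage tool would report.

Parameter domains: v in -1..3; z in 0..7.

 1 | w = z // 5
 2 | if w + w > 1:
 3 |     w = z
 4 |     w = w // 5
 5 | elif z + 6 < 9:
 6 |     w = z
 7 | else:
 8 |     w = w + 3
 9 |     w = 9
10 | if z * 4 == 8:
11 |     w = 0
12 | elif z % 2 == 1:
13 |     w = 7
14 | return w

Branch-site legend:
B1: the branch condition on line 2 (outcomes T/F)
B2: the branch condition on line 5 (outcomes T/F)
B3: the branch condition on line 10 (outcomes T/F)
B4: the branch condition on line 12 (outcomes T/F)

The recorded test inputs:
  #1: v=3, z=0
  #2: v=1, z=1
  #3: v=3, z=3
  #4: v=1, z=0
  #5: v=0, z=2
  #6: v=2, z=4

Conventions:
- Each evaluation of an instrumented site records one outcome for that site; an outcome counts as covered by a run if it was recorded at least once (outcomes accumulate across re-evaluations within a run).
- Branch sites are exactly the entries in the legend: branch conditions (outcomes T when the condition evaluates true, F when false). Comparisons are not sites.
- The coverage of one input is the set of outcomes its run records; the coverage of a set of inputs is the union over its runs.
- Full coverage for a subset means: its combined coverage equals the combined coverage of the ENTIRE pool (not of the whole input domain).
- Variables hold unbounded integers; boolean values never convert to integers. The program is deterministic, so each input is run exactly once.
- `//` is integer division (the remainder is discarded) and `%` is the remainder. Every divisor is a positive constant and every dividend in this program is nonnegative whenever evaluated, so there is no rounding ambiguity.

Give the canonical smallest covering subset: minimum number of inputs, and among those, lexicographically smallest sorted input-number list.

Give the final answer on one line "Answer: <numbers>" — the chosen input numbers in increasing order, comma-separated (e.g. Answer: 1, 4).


input #1 (v=3, z=0): covers B1=F, B2=T, B3=F, B4=F
input #2 (v=1, z=1): covers B1=F, B2=T, B3=F, B4=T
input #3 (v=3, z=3): covers B1=F, B2=F, B3=F, B4=T
input #4 (v=1, z=0): covers B1=F, B2=T, B3=F, B4=F
input #5 (v=0, z=2): covers B1=F, B2=T, B3=T
input #6 (v=2, z=4): covers B1=F, B2=F, B3=F, B4=F
pool-wide coverage (7 outcomes): B1=F, B2=T, B2=F, B3=T, B3=F, B4=T, B4=F
no size-1 subset reaches all 7 outcomes (best union: 4/7)
no size-2 subset reaches all 7 outcomes (best union: 6/7)
size 3: inputs {1, 3, 5} cover all 7 outcomes, and no lexicographically smaller subset of this size does
Answer: 1, 3, 5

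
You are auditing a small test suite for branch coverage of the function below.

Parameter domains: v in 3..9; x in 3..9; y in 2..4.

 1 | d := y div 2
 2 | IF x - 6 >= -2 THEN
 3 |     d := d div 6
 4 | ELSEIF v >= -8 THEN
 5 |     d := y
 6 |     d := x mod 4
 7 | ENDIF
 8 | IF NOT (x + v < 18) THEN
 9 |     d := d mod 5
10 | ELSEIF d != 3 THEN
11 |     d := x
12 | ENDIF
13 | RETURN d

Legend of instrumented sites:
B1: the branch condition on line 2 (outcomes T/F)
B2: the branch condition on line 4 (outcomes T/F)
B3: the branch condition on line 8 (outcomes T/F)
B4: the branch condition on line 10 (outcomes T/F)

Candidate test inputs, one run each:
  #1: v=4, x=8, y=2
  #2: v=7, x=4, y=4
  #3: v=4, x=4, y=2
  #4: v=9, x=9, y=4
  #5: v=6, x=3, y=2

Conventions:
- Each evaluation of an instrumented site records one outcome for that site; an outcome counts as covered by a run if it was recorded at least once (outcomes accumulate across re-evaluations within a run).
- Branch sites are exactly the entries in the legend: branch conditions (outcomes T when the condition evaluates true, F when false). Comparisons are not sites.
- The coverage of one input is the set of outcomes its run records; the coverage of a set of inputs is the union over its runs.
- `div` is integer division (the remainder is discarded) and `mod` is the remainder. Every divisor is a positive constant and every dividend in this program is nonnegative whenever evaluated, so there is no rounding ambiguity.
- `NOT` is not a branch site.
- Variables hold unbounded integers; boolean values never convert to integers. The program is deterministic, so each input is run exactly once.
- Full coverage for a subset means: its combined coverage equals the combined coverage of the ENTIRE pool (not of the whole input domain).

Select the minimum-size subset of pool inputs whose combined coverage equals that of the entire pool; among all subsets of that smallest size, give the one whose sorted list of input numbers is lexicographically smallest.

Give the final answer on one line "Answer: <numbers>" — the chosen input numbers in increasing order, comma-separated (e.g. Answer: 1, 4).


input #1 (v=4, x=8, y=2): events B1->T, B3->F, B4->T; covers B1=T, B3=F, B4=T
input #2 (v=7, x=4, y=4): events B1->T, B3->F, B4->T; covers B1=T, B3=F, B4=T
input #3 (v=4, x=4, y=2): events B1->T, B3->F, B4->T; covers B1=T, B3=F, B4=T
input #4 (v=9, x=9, y=4): events B1->T, B3->T; covers B1=T, B3=T
input #5 (v=6, x=3, y=2): events B1->F, B2->T, B3->F, B4->F; covers B1=F, B2=T, B3=F, B4=F
together the pool reaches 7 outcomes: B1=T, B1=F, B2=T, B3=T, B3=F, B4=T, B4=F
every size-1 subset falls short of the 7 outcomes (best: 4/7)
every size-2 subset falls short of the 7 outcomes (best: 6/7)
inputs {1, 4, 5} (size 3) cover everything; no size-3 subset with a lexicographically smaller index list covers all 7
Answer: 1, 4, 5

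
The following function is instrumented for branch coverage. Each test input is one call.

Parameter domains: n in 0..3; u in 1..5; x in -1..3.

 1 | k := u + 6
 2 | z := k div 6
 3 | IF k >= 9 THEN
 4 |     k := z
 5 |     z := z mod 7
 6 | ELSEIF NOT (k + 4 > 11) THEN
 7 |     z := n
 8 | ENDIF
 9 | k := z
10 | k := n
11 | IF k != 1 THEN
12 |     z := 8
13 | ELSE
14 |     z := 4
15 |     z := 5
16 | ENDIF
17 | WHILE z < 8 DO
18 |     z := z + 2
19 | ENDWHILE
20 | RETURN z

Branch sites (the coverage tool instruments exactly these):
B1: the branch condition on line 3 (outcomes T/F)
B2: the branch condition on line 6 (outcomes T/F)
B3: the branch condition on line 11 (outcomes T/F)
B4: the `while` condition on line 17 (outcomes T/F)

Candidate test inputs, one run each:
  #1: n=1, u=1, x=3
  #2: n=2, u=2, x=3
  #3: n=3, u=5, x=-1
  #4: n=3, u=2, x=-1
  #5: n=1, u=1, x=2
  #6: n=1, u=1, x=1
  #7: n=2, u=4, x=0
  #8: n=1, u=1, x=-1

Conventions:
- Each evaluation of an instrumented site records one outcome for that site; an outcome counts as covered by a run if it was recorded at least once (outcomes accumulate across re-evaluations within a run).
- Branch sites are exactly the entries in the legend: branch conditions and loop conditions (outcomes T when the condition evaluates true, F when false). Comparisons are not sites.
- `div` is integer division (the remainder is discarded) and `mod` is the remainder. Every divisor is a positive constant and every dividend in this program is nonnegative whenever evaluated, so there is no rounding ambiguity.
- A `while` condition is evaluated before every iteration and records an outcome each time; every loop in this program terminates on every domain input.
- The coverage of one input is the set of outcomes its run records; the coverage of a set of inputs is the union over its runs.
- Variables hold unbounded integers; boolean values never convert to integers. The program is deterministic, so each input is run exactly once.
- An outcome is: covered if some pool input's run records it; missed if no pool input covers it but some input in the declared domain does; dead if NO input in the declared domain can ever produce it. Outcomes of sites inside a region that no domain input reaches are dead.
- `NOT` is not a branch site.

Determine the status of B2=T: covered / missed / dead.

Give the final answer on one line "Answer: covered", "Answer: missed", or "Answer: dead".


B2=T is recorded by pool input(s) 1, 5, 6, 8 -> covered
Answer: covered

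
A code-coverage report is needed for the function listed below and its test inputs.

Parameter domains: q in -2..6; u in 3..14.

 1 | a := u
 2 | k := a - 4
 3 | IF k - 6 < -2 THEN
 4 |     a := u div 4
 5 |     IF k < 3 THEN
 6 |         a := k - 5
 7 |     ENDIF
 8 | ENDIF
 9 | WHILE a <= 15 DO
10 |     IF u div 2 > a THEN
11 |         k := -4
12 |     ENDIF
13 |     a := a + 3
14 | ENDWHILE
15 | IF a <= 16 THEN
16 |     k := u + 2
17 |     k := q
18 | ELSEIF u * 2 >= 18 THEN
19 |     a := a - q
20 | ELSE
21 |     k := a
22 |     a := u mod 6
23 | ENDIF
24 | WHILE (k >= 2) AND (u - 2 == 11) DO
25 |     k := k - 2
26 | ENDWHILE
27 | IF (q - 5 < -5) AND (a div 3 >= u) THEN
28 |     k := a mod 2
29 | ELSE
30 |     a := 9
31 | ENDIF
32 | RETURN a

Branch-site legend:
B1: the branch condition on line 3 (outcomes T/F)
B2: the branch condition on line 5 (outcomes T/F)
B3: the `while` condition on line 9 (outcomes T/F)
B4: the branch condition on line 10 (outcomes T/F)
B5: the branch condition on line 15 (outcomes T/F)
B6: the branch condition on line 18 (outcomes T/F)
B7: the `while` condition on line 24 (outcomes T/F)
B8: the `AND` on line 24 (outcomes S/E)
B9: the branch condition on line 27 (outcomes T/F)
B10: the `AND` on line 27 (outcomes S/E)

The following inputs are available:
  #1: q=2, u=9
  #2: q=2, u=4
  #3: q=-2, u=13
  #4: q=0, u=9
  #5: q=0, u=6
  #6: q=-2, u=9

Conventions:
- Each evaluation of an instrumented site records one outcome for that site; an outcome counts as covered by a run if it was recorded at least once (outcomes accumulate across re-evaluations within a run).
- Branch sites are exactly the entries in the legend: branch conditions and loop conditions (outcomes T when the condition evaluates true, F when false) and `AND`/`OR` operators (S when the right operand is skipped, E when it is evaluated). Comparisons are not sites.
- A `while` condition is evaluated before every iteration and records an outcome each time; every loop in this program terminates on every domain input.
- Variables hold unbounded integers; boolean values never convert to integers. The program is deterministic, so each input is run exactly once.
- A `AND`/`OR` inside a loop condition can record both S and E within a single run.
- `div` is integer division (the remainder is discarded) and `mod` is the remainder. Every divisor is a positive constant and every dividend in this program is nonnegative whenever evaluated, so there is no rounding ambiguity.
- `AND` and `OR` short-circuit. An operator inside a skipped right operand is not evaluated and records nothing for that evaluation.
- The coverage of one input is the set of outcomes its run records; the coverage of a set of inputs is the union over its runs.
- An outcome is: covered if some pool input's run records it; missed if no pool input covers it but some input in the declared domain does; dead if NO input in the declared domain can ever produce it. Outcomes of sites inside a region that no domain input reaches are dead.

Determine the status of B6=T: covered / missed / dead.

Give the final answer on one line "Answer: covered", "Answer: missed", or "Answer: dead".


B6=T is recorded by pool input(s) 1, 4, 6 -> covered
Answer: covered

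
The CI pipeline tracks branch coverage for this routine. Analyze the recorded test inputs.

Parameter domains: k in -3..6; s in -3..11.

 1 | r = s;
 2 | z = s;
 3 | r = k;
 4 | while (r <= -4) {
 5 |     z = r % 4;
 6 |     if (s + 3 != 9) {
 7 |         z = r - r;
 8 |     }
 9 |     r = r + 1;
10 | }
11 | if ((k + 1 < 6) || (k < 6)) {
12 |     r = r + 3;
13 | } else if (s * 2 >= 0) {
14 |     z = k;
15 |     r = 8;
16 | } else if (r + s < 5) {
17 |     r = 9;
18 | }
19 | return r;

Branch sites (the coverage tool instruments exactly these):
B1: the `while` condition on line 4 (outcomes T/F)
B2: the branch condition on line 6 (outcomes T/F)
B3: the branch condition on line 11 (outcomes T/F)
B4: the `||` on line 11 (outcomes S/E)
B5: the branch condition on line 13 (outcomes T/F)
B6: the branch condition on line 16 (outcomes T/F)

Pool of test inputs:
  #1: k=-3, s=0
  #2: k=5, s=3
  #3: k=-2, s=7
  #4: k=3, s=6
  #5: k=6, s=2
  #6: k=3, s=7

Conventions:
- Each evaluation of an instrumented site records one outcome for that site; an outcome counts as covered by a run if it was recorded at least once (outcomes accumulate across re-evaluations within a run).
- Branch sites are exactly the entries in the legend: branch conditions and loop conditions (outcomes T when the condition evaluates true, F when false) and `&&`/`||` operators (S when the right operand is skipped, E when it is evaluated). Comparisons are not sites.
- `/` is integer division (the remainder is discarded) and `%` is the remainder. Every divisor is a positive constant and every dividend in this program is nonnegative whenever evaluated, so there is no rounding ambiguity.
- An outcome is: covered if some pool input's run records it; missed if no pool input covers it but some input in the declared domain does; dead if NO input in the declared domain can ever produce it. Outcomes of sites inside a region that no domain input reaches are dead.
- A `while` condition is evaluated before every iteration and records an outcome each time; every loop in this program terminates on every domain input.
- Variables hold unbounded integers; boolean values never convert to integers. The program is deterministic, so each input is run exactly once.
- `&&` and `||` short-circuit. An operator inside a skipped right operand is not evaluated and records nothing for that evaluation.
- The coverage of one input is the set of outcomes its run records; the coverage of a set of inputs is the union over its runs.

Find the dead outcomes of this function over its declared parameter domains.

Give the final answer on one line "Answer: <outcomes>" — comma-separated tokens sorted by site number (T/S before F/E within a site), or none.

sweeping the full domain (150 inputs) for each outcome:
  B1=T: no domain input ever produces it -> dead
  B2=T: no domain input ever produces it -> dead
  B2=F: no domain input ever produces it -> dead
  reachable outcomes have witnesses, e.g. B1=F (e.g. k=-3, s=-3), B3=T (e.g. k=-3, s=-3), B3=F (e.g. k=6, s=-3), B4=S (e.g. k=-3, s=-3)

Answer: B1=T, B2=T, B2=F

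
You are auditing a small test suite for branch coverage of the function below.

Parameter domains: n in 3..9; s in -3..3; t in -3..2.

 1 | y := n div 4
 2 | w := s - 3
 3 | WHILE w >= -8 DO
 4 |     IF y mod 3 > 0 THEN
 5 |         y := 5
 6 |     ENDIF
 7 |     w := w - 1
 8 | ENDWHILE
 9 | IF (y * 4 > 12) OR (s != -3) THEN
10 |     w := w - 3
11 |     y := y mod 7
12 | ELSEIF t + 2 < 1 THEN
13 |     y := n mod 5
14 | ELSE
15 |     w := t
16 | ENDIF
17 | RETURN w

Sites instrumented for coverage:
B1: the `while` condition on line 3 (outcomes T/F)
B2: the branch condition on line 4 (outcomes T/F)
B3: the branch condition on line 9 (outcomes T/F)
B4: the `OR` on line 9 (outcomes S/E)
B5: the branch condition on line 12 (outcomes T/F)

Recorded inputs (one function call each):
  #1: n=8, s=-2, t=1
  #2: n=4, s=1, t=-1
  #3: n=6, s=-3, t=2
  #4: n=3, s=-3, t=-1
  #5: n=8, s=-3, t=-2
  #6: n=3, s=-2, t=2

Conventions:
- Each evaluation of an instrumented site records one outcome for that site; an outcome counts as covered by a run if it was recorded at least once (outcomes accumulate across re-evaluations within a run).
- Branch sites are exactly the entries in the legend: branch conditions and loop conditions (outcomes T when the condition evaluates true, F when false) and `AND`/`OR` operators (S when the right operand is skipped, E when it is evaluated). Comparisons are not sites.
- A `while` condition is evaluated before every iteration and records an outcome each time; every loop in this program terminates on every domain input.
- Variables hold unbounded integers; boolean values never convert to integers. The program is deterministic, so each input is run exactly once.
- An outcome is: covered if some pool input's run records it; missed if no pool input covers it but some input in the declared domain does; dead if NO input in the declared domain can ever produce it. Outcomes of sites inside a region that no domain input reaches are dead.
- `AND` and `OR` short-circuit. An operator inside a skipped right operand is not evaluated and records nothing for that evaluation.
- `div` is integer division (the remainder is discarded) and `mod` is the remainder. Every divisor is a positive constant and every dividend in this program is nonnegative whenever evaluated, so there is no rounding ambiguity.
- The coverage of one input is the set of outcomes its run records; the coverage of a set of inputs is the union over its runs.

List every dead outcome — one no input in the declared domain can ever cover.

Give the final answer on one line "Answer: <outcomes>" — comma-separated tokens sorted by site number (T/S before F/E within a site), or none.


sweeping the full domain (294 inputs) for each outcome:
  reachable outcomes have witnesses, e.g. B1=T (e.g. n=3, s=-3, t=-3), B1=F (e.g. n=3, s=-3, t=-3), B2=T (e.g. n=4, s=-3, t=-3), B2=F (e.g. n=3, s=-3, t=-3)
Answer: none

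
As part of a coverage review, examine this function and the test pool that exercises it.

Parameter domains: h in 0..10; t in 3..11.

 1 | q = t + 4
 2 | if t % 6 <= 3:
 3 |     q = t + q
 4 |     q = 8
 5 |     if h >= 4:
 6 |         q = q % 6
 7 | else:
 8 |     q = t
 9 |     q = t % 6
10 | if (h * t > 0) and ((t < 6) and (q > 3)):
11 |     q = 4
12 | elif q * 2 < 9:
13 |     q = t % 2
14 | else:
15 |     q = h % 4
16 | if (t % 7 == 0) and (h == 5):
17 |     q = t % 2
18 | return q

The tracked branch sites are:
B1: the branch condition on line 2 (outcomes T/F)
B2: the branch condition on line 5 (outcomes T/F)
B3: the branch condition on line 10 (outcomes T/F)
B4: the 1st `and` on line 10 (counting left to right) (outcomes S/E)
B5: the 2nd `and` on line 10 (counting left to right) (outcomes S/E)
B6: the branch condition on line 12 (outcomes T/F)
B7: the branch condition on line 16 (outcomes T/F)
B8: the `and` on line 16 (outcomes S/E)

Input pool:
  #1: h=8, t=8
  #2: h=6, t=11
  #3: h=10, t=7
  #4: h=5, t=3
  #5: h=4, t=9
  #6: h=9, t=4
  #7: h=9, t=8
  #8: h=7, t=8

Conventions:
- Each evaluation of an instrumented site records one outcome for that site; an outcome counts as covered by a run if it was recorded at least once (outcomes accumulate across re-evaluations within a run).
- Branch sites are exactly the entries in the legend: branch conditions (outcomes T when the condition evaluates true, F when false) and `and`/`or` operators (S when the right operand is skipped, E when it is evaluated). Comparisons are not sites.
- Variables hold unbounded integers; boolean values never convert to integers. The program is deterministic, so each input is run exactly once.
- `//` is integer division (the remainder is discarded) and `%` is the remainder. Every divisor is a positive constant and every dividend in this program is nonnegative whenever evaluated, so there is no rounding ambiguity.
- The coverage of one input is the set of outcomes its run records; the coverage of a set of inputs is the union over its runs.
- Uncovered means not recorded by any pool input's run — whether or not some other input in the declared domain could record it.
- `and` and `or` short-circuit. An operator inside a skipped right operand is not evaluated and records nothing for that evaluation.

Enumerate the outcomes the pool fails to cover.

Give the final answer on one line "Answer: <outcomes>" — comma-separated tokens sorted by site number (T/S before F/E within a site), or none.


run #1 (h=8, t=8) runs B1->T, B2->T, B4->E, B5->S, B3->F, B6->T, B8->S, B7->F; records B1=T, B2=T, B3=F, B4=E, B5=S, B6=T, B7=F, B8=S
run #2 (h=6, t=11) runs B1->F, B4->E, B5->S, B3->F, B6->F, B8->S, B7->F; records B1=F, B3=F, B4=E, B5=S, B6=F, B7=F, B8=S
run #3 (h=10, t=7) runs B1->T, B2->T, B4->E, B5->S, B3->F, B6->T, B8->E, B7->F; records B1=T, B2=T, B3=F, B4=E, B5=S, B6=T, B7=F, B8=E
run #4 (h=5, t=3) runs B1->T, B2->T, B4->E, B5->E, B3->F, B6->T, B8->S, B7->F; records B1=T, B2=T, B3=F, B4=E, B5=E, B6=T, B7=F, B8=S
run #5 (h=4, t=9) runs B1->T, B2->T, B4->E, B5->S, B3->F, B6->T, B8->S, B7->F; records B1=T, B2=T, B3=F, B4=E, B5=S, B6=T, B7=F, B8=S
run #6 (h=9, t=4) runs B1->F, B4->E, B5->E, B3->T, B8->S, B7->F; records B1=F, B3=T, B4=E, B5=E, B7=F, B8=S
run #7 (h=9, t=8) runs B1->T, B2->T, B4->E, B5->S, B3->F, B6->T, B8->S, B7->F; records B1=T, B2=T, B3=F, B4=E, B5=S, B6=T, B7=F, B8=S
run #8 (h=7, t=8) runs B1->T, B2->T, B4->E, B5->S, B3->F, B6->T, B8->S, B7->F; records B1=T, B2=T, B3=F, B4=E, B5=S, B6=T, B7=F, B8=S
union over the pool: B1=T, B1=F, B2=T, B3=T, B3=F, B4=E, B5=S, B5=E, B6=T, B6=F, B7=F, B8=S, B8=E
uncovered (3 of 16): B2=F, B4=S, B7=T
Answer: B2=F, B4=S, B7=T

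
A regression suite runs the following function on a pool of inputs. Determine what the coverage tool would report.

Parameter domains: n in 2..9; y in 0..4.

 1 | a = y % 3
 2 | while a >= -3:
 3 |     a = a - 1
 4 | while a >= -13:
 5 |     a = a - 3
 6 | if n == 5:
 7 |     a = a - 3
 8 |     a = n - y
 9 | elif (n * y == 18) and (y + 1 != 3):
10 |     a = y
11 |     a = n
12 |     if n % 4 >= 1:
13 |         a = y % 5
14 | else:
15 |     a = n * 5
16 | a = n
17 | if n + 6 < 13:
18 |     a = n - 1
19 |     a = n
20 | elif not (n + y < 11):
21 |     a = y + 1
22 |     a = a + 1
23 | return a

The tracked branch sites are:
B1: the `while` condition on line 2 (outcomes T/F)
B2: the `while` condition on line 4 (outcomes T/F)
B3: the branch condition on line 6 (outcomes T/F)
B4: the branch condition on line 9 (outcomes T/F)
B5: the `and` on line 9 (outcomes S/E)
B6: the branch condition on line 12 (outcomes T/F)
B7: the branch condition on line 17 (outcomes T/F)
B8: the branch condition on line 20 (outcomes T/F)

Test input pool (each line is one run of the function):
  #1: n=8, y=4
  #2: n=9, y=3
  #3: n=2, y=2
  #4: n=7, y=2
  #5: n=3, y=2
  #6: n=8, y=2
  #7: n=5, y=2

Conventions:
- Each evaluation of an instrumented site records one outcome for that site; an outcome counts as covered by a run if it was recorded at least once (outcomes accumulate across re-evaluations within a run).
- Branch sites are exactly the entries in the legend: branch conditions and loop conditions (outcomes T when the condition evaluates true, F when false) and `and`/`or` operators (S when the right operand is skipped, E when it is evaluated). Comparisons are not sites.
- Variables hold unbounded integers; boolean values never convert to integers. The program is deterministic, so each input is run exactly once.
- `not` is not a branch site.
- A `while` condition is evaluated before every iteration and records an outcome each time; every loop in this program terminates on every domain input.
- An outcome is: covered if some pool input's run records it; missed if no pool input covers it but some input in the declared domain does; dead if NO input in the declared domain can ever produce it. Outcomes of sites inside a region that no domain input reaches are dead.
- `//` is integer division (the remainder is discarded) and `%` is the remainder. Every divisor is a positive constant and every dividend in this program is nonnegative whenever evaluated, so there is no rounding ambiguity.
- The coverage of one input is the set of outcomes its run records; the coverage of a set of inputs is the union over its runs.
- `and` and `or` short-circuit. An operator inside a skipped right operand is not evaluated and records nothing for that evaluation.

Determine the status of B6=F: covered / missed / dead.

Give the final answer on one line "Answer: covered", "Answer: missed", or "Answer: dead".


no pool input records B6=F
checking all 40 inputs in the declared domain: B6=F is never recorded -> dead
Answer: dead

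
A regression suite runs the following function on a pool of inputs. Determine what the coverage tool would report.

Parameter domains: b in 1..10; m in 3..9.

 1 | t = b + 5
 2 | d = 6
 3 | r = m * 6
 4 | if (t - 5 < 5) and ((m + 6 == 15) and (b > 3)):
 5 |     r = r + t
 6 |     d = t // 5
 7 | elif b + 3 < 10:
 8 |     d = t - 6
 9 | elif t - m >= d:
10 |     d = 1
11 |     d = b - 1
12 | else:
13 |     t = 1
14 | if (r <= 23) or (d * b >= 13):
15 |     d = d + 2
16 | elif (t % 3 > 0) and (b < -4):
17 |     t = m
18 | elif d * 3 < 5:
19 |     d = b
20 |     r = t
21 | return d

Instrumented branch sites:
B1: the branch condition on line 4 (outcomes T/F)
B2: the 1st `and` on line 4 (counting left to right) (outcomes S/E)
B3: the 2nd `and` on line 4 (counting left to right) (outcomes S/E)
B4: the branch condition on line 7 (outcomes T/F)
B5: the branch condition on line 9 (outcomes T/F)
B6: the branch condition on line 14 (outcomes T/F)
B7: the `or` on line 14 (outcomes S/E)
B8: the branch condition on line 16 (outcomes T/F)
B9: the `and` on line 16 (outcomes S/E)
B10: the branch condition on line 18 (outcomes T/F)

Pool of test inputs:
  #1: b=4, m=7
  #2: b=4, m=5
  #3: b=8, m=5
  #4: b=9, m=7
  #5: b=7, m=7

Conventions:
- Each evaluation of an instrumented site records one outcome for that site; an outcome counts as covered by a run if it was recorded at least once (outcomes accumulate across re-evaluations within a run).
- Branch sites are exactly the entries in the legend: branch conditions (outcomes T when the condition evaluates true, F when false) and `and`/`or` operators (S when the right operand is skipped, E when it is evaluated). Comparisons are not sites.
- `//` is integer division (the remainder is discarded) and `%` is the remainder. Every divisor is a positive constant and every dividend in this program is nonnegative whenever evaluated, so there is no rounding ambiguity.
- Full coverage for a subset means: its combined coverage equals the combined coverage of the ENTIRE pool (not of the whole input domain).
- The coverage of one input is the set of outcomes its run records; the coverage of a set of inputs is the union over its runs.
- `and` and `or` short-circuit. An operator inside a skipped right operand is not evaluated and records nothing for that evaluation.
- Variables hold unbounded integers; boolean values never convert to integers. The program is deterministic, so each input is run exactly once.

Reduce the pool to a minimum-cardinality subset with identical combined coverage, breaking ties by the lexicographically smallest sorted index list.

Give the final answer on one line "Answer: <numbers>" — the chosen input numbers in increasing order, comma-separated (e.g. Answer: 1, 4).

input #1 (b=4, m=7): events B2->E, B3->S, B1->F, B4->T, B7->E, B6->F, B9->S, B8->F, B10->F; covers B1=F, B2=E, B3=S, B4=T, B6=F, B7=E, B8=F, B9=S, B10=F
input #2 (b=4, m=5): events B2->E, B3->S, B1->F, B4->T, B7->E, B6->F, B9->S, B8->F, B10->F; covers B1=F, B2=E, B3=S, B4=T, B6=F, B7=E, B8=F, B9=S, B10=F
input #3 (b=8, m=5): events B2->S, B1->F, B4->F, B5->T, B7->E, B6->T; covers B1=F, B2=S, B4=F, B5=T, B6=T, B7=E
input #4 (b=9, m=7): events B2->S, B1->F, B4->F, B5->T, B7->E, B6->T; covers B1=F, B2=S, B4=F, B5=T, B6=T, B7=E
input #5 (b=7, m=7): events B2->S, B1->F, B4->F, B5->F, B7->E, B6->T; covers B1=F, B2=S, B4=F, B5=F, B6=T, B7=E
pool-wide coverage (14 outcomes): B1=F, B2=S, B2=E, B3=S, B4=T, B4=F, B5=T, B5=F, B6=T, B6=F, B7=E, B8=F, B9=S, B10=F
size 1 is not enough: best union over all size-1 subsets is 9/14
size 2 is not enough: best union over all size-2 subsets is 13/14
inputs {1, 3, 5} (size 3) cover everything; no size-3 subset with a lexicographically smaller index list covers all 14

Answer: 1, 3, 5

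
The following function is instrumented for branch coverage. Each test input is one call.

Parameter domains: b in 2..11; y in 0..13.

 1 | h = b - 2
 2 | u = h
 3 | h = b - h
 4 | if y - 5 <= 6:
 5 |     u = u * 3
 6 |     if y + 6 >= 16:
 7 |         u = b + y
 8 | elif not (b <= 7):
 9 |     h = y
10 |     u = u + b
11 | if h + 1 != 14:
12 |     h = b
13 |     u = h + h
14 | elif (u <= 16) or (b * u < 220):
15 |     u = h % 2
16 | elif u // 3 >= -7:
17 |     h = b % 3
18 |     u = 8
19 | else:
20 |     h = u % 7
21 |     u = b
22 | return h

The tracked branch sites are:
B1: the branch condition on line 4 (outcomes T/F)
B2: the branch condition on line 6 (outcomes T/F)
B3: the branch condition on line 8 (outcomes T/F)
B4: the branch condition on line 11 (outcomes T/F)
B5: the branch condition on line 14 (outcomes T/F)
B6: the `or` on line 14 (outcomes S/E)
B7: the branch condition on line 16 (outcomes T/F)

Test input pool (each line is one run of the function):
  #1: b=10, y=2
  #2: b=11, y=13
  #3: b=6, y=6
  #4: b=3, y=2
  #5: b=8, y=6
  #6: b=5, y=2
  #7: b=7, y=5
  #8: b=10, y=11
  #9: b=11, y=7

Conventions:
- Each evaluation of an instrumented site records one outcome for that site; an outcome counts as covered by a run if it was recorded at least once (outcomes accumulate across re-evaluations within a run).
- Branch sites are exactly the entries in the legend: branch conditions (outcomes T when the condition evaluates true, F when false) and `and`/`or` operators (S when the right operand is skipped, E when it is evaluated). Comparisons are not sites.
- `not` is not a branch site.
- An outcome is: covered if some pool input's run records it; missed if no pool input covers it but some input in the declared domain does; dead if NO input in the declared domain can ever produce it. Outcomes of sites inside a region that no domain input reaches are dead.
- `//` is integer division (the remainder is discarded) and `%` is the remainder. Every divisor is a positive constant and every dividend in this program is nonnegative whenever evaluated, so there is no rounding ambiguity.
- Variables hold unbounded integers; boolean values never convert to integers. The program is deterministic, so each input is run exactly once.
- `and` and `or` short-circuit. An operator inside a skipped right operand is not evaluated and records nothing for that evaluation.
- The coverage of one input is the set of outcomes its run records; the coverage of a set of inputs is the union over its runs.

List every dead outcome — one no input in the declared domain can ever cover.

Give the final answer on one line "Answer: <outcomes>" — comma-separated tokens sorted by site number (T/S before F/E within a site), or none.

sweeping the full domain (140 inputs) for each outcome:
  B7=F: never recorded by any domain input -> dead
  reachable outcomes have witnesses, e.g. B1=T (e.g. b=2, y=0), B1=F (e.g. b=2, y=12), B2=T (e.g. b=2, y=10), B2=F (e.g. b=2, y=0)

Answer: B7=F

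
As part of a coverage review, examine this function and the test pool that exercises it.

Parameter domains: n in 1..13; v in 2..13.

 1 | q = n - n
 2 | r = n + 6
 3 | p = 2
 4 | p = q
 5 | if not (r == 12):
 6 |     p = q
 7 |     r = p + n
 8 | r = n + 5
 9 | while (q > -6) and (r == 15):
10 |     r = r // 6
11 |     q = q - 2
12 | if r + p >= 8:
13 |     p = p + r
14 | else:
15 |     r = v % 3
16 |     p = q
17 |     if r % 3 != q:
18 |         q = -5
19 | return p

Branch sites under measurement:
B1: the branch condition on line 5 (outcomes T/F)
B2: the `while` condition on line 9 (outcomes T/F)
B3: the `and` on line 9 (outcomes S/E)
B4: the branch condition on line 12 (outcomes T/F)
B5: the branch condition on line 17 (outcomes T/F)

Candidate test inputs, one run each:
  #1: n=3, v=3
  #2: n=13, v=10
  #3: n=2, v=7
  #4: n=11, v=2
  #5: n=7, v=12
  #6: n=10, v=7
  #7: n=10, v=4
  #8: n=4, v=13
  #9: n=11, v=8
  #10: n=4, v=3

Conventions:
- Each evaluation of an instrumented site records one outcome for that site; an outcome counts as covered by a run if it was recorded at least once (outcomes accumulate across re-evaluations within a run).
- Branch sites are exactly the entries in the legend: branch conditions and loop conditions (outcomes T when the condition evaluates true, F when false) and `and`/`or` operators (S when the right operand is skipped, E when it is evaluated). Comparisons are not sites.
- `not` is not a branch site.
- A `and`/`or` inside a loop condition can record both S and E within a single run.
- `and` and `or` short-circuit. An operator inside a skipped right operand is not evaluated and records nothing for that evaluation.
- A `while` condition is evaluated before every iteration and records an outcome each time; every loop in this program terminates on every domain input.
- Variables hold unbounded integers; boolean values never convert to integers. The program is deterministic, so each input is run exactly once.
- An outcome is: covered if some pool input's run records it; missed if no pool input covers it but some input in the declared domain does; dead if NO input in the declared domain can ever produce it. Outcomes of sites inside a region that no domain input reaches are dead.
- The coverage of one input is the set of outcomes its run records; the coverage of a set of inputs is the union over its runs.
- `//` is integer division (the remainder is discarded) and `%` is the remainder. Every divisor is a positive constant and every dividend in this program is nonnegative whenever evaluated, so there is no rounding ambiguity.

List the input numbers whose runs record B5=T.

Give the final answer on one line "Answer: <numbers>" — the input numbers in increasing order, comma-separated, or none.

input #1 (n=3, v=3): never hits B5=T
input #2 (n=13, v=10): never hits B5=T
input #3 (n=2, v=7): hits B5=T
input #4 (n=11, v=2): never hits B5=T
input #5 (n=7, v=12): never hits B5=T
input #6 (n=10, v=7): hits B5=T
input #7 (n=10, v=4): hits B5=T
input #8 (n=4, v=13): never hits B5=T
input #9 (n=11, v=8): never hits B5=T
input #10 (n=4, v=3): never hits B5=T

Answer: 3, 6, 7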